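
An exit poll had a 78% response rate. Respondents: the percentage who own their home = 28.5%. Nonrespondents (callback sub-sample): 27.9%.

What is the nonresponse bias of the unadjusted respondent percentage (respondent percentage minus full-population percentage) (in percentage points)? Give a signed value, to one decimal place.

Nonresponse fraction = 1 − 0.78 = 0.22.
Bias = (nonresponse fraction) × (respondent percentage − nonrespondent percentage)
     = 0.22 × (28.5 − 27.9) = 0.22 × 0.6 = 0.132.

+0.1 percentage points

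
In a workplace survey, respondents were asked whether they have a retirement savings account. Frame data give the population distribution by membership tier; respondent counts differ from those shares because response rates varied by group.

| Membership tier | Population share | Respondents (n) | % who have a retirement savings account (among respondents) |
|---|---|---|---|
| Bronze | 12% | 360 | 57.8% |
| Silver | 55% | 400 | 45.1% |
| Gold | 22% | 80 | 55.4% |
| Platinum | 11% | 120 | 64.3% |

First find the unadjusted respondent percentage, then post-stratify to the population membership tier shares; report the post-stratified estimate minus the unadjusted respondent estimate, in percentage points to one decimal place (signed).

-2.1 percentage points

Without adjustment, the pooled respondent share is:
  (360/960)×57.8 + (400/960)×45.1 + (80/960)×55.4 + (120/960)×64.3 = 53.1208%
Post-stratifying to population shares instead:
  0.12×57.8 + 0.55×45.1 + 0.22×55.4 + 0.11×64.3 = 51.002%
Difference = 51.002 − 53.1208 = -2.1188 pp.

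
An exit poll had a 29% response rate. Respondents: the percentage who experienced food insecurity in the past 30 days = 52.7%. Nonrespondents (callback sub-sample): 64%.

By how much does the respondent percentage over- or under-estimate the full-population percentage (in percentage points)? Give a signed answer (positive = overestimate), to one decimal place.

-8.0 percentage points

Nonresponse fraction = 1 − 0.29 = 0.71.
Bias = (nonresponse fraction) × (respondent percentage − nonrespondent percentage)
     = 0.71 × (52.7 − 64) = 0.71 × -11.3 = -8.023.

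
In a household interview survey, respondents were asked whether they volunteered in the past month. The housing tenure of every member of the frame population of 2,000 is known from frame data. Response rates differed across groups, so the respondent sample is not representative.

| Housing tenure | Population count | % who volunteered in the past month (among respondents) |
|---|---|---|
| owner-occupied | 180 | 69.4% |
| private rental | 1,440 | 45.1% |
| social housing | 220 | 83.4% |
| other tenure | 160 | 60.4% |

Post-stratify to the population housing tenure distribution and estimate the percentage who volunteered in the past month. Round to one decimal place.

52.7%

Each cell contributes population-share × respondent value:
  owner-occupied: (180/2,000) × 69.4 = 6.246
  private rental: (1,440/2,000) × 45.1 = 32.472
  social housing: (220/2,000) × 83.4 = 9.174
  other tenure: (160/2,000) × 60.4 = 4.832
Post-stratified estimate = 52.724 → 52.7%.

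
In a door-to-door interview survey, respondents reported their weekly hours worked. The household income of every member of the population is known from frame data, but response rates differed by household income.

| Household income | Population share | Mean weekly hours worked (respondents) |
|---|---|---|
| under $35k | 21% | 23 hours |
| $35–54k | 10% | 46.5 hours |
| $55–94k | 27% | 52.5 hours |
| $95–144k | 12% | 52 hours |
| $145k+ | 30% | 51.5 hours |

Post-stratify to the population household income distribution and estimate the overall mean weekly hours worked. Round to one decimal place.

Each cell contributes population-share × respondent value:
  under $35k: 0.21 × 23 = 4.83
  $35–54k: 0.1 × 46.5 = 4.65
  $55–94k: 0.27 × 52.5 = 14.175
  $95–144k: 0.12 × 52 = 6.24
  $145k+: 0.3 × 51.5 = 15.45
Post-stratified estimate = 45.345 → 45.3.

45.3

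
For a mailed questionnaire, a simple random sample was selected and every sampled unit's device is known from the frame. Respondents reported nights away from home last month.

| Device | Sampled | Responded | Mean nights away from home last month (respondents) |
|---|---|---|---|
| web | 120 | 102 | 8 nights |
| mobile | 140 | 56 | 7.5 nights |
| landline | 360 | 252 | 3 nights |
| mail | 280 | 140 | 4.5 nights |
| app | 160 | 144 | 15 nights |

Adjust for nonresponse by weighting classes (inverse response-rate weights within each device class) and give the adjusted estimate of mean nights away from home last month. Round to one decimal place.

Class response rates: web 102/120 = 85%, mobile 56/140 = 40%, landline 252/360 = 70%, mail 140/280 = 50%, app 144/160 = 90%.
With weight = n_sampled/n_responded per class, the weighted class total is n_sampled:
  web: 120 × 8 = 960
  mobile: 140 × 7.5 = 1050
  landline: 360 × 3 = 1080
  mail: 280 × 4.5 = 1260
  app: 160 × 15 = 2400
Adjusted estimate = 6750 / 1,060 = 6.36792 → 6.4.

6.4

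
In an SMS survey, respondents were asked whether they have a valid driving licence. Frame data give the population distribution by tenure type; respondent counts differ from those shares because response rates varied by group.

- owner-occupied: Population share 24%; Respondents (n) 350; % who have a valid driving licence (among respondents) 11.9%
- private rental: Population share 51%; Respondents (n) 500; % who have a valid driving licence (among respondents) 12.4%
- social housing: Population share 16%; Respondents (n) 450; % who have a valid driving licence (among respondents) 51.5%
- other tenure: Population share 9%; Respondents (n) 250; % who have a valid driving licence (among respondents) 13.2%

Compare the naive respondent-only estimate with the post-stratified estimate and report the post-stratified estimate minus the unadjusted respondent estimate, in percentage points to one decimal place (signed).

-5.2 percentage points

Naive respondent-only estimate (weights = respondent counts):
  (350/1550)×11.9 + (500/1550)×12.4 + (450/1550)×51.5 + (250/1550)×13.2 = 23.7677%
Post-stratifying to population shares instead:
  0.24×11.9 + 0.51×12.4 + 0.16×51.5 + 0.09×13.2 = 18.608%
Difference = 18.608 − 23.7677 = -5.1597 pp.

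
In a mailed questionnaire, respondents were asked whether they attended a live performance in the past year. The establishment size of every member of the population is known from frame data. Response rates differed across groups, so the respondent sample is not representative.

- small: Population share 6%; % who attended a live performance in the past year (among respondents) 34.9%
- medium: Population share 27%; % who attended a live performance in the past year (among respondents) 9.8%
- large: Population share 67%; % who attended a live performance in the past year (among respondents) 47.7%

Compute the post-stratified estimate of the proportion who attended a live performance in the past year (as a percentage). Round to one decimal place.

36.7%

Each cell contributes population-share × respondent value:
  small: 0.06 × 34.9 = 2.094
  medium: 0.27 × 9.8 = 2.646
  large: 0.67 × 47.7 = 31.959
Post-stratified estimate = 36.699 → 36.7%.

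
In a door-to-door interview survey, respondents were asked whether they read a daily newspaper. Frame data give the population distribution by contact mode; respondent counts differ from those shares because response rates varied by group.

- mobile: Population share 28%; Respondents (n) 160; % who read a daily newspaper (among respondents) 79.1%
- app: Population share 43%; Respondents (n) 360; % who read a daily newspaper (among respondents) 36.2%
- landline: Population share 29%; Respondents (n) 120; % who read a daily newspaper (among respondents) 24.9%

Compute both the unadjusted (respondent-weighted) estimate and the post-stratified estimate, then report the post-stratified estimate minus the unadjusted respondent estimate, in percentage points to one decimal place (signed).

Naive respondent-only estimate (weights = respondent counts):
  (160/640)×79.1 + (360/640)×36.2 + (120/640)×24.9 = 44.8062%
Reweighting by population contact mode shares:
  0.28×79.1 + 0.43×36.2 + 0.29×24.9 = 44.935%
Difference = 44.935 − 44.8062 = 0.1288 pp.

+0.1 percentage points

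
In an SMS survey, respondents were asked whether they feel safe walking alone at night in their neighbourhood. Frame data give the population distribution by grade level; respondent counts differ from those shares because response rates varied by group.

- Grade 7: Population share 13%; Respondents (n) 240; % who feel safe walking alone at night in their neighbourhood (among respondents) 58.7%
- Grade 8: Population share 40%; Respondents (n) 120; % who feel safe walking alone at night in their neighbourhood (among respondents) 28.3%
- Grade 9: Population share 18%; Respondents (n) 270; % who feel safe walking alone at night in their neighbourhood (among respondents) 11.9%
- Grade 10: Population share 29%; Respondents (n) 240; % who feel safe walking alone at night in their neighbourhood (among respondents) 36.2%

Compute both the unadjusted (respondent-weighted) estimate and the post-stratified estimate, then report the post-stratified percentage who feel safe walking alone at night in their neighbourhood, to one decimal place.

Unadjusted (pooled respondent) estimate weights by respondent counts:
  (240/870)×58.7 + (120/870)×28.3 + (270/870)×11.9 + (240/870)×36.2 = 33.7759%
Reweighting by population grade level shares:
  0.13×58.7 + 0.4×28.3 + 0.18×11.9 + 0.29×36.2 = 31.591%

31.6%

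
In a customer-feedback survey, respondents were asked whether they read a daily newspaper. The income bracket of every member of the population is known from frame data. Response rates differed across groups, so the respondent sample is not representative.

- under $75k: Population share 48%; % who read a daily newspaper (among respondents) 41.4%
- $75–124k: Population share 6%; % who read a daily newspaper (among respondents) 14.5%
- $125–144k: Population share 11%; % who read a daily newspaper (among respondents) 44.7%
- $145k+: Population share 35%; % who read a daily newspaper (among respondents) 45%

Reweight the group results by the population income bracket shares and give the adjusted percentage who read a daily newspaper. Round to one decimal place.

41.4%

Post-stratification weights by population share, not respondent share:
  under $75k: 0.48 × 41.4 = 19.872
  $75–124k: 0.06 × 14.5 = 0.87
  $125–144k: 0.11 × 44.7 = 4.917
  $145k+: 0.35 × 45 = 15.75
Post-stratified estimate = 41.409 → 41.4%.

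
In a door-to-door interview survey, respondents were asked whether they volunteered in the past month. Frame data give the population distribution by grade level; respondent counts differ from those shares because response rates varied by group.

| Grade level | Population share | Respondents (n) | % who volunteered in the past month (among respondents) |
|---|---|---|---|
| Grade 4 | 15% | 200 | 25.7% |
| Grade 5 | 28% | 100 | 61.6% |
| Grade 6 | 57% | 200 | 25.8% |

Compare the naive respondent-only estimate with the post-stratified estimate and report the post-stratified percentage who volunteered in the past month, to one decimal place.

Without adjustment, the pooled respondent share is:
  (200/500)×25.7 + (100/500)×61.6 + (200/500)×25.8 = 32.92%
Reweighting by population grade level shares:
  0.15×25.7 + 0.28×61.6 + 0.57×25.8 = 35.809%

35.8%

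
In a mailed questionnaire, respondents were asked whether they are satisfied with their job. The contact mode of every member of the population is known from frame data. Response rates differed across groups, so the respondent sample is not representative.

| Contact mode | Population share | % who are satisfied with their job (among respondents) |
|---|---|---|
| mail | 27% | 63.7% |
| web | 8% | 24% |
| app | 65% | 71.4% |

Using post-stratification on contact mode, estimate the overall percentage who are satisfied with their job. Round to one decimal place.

Post-stratification weights by population share, not respondent share:
  mail: 0.27 × 63.7 = 17.199
  web: 0.08 × 24 = 1.92
  app: 0.65 × 71.4 = 46.41
Post-stratified estimate = 65.529 → 65.5%.

65.5%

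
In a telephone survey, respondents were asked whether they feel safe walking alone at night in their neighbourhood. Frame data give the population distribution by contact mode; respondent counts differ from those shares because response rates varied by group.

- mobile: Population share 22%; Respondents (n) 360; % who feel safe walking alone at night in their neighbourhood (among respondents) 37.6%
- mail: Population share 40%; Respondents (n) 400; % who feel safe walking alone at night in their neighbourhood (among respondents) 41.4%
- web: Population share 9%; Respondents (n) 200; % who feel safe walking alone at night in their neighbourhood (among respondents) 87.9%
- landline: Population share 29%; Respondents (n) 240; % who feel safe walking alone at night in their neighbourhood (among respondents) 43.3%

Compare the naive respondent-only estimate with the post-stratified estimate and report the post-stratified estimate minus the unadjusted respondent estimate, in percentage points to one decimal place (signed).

Naive respondent-only estimate (weights = respondent counts):
  (360/1200)×37.6 + (400/1200)×41.4 + (200/1200)×87.9 + (240/1200)×43.3 = 48.39%
Post-stratified estimate weights by population shares:
  0.22×37.6 + 0.4×41.4 + 0.09×87.9 + 0.29×43.3 = 45.3%
Difference = 45.3 − 48.39 = -3.09 pp.

-3.1 percentage points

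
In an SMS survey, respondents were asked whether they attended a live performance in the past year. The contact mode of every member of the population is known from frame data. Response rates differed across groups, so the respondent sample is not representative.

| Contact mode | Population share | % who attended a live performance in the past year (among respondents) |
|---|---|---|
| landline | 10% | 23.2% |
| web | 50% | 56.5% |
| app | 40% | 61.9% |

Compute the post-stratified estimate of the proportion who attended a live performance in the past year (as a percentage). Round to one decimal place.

55.3%

Reweight to the known contact mode distribution:
  landline: 0.1 × 23.2 = 2.32
  web: 0.5 × 56.5 = 28.25
  app: 0.4 × 61.9 = 24.76
Post-stratified estimate = 55.33 → 55.3%.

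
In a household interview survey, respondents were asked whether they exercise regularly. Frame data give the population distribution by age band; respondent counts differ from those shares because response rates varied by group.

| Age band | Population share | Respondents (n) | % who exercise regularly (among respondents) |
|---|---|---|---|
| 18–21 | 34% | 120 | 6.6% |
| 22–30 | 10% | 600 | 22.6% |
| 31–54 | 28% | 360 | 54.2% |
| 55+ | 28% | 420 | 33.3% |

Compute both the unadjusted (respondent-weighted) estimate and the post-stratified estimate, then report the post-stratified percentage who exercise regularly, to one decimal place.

29.0%

Naive respondent-only estimate (weights = respondent counts):
  (120/1500)×6.6 + (600/1500)×22.6 + (360/1500)×54.2 + (420/1500)×33.3 = 31.9%
Reweighting by population age band shares:
  0.34×6.6 + 0.1×22.6 + 0.28×54.2 + 0.28×33.3 = 29.004%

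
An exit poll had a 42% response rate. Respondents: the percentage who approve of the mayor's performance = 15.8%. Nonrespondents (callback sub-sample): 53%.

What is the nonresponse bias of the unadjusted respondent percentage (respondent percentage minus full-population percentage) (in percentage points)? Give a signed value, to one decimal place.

Nonresponse fraction = 1 − 0.42 = 0.58.
Bias = (nonresponse fraction) × (respondent percentage − nonrespondent percentage)
     = 0.58 × (15.8 − 53) = 0.58 × -37.2 = -21.576.

-21.6 percentage points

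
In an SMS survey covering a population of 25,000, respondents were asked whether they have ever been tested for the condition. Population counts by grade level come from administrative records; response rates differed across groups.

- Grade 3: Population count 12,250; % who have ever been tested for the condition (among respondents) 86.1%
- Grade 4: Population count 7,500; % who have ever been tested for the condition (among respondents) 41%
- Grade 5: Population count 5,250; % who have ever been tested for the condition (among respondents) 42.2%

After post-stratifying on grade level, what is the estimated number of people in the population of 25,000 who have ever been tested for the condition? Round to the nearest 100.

15,800

Estimated count per cell = population count × respondent percentage:
  Grade 3: 12,250 × 86.1% = 10547.2
  Grade 4: 7,500 × 41% = 3075
  Grade 5: 5,250 × 42.2% = 2215.5
Estimated total = 15837.8 → 15,800.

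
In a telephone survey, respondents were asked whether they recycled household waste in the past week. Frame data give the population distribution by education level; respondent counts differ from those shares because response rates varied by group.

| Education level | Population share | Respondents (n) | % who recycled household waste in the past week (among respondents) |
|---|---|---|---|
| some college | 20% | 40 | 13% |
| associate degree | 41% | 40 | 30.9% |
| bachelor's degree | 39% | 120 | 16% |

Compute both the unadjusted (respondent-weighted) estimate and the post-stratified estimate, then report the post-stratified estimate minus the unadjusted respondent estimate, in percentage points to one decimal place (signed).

+3.1 percentage points

Naive respondent-only estimate (weights = respondent counts):
  (40/200)×13 + (40/200)×30.9 + (120/200)×16 = 18.38%
Post-stratifying to population shares instead:
  0.2×13 + 0.41×30.9 + 0.39×16 = 21.509%
Difference = 21.509 − 18.38 = 3.129 pp.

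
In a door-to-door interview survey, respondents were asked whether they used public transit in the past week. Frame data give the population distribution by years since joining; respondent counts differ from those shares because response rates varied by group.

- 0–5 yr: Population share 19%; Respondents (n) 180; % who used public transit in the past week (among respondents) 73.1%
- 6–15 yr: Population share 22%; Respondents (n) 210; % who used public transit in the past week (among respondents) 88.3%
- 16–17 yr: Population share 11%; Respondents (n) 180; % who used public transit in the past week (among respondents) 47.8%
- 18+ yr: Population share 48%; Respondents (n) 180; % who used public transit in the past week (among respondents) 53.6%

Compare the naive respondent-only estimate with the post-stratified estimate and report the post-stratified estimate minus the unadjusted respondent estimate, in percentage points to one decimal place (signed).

-2.3 percentage points

Unadjusted (pooled respondent) estimate weights by respondent counts:
  (180/750)×73.1 + (210/750)×88.3 + (180/750)×47.8 + (180/750)×53.6 = 66.604%
Post-stratified estimate weights by population shares:
  0.19×73.1 + 0.22×88.3 + 0.11×47.8 + 0.48×53.6 = 64.301%
Difference = 64.301 − 66.604 = -2.303 pp.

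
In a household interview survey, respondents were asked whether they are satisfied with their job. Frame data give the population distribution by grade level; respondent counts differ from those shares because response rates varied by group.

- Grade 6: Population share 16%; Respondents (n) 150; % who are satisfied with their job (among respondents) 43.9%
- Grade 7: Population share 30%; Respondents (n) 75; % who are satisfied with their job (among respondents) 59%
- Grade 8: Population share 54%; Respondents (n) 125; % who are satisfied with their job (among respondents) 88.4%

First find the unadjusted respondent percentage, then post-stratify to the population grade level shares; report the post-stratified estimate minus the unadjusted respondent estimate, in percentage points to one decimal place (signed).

Without adjustment, the pooled respondent share is:
  (150/350)×43.9 + (75/350)×59 + (125/350)×88.4 = 63.0286%
Post-stratifying to population shares instead:
  0.16×43.9 + 0.3×59 + 0.54×88.4 = 72.46%
Difference = 72.46 − 63.0286 = 9.4314 pp.

+9.4 percentage points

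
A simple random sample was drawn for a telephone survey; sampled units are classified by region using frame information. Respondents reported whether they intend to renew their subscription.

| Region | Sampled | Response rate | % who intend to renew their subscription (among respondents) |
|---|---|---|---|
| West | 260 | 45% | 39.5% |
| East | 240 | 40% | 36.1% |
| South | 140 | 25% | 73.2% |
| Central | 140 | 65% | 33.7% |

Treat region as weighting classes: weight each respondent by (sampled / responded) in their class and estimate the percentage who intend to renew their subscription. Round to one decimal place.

43.5%

With weight = n_sampled/n_responded per class, the weighted class total is n_sampled:
  West: 260 × 39.5 = 10,270
  East: 240 × 36.1 = 8664
  South: 140 × 73.2 = 10,248
  Central: 140 × 33.7 = 4718
Adjusted estimate = 33,900 / 780 = 43.4615 → 43.5%.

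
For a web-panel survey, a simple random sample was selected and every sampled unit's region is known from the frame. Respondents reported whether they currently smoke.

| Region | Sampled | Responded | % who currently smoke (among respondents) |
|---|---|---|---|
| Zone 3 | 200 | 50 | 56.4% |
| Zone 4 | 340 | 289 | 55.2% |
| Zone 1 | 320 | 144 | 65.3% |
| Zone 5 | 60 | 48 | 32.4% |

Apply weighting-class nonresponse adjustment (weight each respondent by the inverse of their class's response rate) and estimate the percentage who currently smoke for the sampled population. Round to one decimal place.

57.5%

Class response rates: Zone 3 50/200 = 25%, Zone 4 289/340 = 85%, Zone 1 144/320 = 45%, Zone 5 48/60 = 80%.
Each respondent's weight = sampled/responded in their class; summing within a class gives n_sampled, so:
  Zone 3: 200 × 56.4 = 11,280
  Zone 4: 340 × 55.2 = 18,768
  Zone 1: 320 × 65.3 = 20,896
  Zone 5: 60 × 32.4 = 1944
Adjusted estimate = 52,888 / 920 = 57.487 → 57.5%.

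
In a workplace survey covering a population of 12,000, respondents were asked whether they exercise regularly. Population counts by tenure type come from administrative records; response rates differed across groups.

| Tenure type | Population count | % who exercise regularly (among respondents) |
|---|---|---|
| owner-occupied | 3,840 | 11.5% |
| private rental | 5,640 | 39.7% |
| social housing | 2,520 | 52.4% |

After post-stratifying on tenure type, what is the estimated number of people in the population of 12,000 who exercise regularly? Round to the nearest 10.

Apply each group's respondent rate to its population count:
  owner-occupied: 3,840 × 11.5% = 441.6
  private rental: 5,640 × 39.7% = 2239.08
  social housing: 2,520 × 52.4% = 1320.48
Estimated total = 4001.16 → 4,000.

4,000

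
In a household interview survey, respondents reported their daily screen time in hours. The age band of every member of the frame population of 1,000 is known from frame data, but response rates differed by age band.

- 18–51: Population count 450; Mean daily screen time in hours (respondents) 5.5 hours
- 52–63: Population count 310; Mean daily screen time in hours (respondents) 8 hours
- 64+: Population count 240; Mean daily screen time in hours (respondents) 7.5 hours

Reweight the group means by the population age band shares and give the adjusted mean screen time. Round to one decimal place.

Weight each group's respondent value by its population share:
  18–51: (450/1,000) × 5.5 = 2.475
  52–63: (310/1,000) × 8 = 2.48
  64+: (240/1,000) × 7.5 = 1.8
Post-stratified estimate = 6.755 → 6.8.

6.8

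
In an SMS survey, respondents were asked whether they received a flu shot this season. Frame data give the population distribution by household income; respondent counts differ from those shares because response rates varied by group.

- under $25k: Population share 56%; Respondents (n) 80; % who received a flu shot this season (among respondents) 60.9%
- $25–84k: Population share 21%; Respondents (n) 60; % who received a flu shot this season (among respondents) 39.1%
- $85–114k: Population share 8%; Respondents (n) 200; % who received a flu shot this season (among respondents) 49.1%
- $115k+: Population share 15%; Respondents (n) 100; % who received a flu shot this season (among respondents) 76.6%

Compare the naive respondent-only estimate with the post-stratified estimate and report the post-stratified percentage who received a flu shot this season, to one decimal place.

Without adjustment, the pooled respondent share is:
  (80/440)×60.9 + (60/440)×39.1 + (200/440)×49.1 + (100/440)×76.6 = 56.1318%
Post-stratified estimate weights by population shares:
  0.56×60.9 + 0.21×39.1 + 0.08×49.1 + 0.15×76.6 = 57.733%

57.7%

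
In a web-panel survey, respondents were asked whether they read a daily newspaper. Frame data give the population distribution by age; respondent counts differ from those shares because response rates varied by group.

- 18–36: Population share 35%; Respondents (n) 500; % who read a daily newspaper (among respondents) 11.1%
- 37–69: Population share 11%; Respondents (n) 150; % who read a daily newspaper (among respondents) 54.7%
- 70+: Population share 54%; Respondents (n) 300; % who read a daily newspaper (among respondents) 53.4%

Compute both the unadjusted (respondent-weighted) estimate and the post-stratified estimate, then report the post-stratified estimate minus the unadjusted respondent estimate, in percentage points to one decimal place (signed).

+7.4 percentage points

Without adjustment, the pooled respondent share is:
  (500/950)×11.1 + (150/950)×54.7 + (300/950)×53.4 = 31.3421%
Post-stratifying to population shares instead:
  0.35×11.1 + 0.11×54.7 + 0.54×53.4 = 38.738%
Difference = 38.738 − 31.3421 = 7.3959 pp.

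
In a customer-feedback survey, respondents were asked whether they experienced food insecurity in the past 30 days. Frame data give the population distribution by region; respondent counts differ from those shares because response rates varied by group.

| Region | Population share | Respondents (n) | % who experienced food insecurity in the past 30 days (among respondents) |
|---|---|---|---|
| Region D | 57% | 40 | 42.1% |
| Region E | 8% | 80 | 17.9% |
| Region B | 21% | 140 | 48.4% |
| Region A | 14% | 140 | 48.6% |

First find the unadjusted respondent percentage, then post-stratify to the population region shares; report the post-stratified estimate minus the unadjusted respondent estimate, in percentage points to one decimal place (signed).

+0.7 percentage points

Unadjusted (pooled respondent) estimate weights by respondent counts:
  (40/400)×42.1 + (80/400)×17.9 + (140/400)×48.4 + (140/400)×48.6 = 41.74%
Post-stratified estimate weights by population shares:
  0.57×42.1 + 0.08×17.9 + 0.21×48.4 + 0.14×48.6 = 42.397%
Difference = 42.397 − 41.74 = 0.657 pp.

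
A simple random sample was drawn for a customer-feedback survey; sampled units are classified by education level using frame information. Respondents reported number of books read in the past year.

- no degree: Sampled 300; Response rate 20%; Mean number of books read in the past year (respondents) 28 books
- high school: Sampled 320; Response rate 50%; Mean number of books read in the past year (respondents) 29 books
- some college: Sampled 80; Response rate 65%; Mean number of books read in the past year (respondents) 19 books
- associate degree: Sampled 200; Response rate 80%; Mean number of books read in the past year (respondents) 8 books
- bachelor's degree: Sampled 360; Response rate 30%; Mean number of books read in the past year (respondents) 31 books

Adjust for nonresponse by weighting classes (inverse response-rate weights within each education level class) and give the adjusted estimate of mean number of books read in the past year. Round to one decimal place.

Inverse-response-rate weighting restores each class to its sampled count, so class totals weight by n_sampled:
  no degree: 300 × 28 = 8400
  high school: 320 × 29 = 9280
  some college: 80 × 19 = 1520
  associate degree: 200 × 8 = 1600
  bachelor's degree: 360 × 31 = 11,160
Adjusted estimate = 31,960 / 1,260 = 25.3651 → 25.4.

25.4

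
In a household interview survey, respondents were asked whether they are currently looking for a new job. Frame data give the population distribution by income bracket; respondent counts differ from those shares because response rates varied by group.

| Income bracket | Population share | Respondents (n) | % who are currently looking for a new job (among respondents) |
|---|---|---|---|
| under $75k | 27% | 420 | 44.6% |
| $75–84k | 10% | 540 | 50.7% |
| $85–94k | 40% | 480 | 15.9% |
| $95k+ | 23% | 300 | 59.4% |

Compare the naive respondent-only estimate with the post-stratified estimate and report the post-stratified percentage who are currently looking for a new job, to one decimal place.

37.1%

Naive respondent-only estimate (weights = respondent counts):
  (420/1740)×44.6 + (540/1740)×50.7 + (480/1740)×15.9 + (300/1740)×59.4 = 41.1276%
Reweighting by population income bracket shares:
  0.27×44.6 + 0.1×50.7 + 0.4×15.9 + 0.23×59.4 = 37.134%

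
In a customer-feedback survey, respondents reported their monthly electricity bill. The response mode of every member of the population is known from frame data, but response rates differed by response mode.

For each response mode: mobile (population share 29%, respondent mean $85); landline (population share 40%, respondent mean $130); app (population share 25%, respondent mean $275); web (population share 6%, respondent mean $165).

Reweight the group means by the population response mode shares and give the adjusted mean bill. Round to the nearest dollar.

Post-stratification weights by population share, not respondent share:
  mobile: 0.29 × 85 = 24.65
  landline: 0.4 × 130 = 52
  app: 0.25 × 275 = 68.75
  web: 0.06 × 165 = 9.9
Post-stratified estimate = 155.3 → $155.

$155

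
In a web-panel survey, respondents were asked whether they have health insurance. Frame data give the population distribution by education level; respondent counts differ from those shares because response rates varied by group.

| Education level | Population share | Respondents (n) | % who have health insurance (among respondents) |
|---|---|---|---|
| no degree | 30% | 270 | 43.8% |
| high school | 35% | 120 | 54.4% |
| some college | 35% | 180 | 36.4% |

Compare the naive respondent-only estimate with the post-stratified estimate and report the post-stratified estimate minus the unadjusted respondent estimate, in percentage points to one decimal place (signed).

Naive respondent-only estimate (weights = respondent counts):
  (270/570)×43.8 + (120/570)×54.4 + (180/570)×36.4 = 43.6947%
Reweighting by population education level shares:
  0.3×43.8 + 0.35×54.4 + 0.35×36.4 = 44.92%
Difference = 44.92 − 43.6947 = 1.2253 pp.

+1.2 percentage points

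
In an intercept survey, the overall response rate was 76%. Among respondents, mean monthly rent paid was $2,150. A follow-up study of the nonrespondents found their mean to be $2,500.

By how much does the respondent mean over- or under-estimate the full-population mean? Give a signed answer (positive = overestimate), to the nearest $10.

-$80

Nonresponse fraction = 1 − 0.76 = 0.24.
Bias = (nonresponse fraction) × (respondent mean − nonrespondent mean)
     = 0.24 × (2150 − 2500) = 0.24 × -350 = -84.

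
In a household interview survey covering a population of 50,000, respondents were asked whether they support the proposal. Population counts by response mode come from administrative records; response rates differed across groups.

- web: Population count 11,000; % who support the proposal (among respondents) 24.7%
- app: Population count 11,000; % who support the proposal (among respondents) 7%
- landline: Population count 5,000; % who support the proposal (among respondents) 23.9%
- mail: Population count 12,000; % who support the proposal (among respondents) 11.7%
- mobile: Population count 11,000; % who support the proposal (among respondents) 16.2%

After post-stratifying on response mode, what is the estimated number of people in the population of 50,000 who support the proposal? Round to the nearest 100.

Estimated count per cell = population count × respondent percentage:
  web: 11,000 × 24.7% = 2717
  app: 11,000 × 7% = 770
  landline: 5,000 × 23.9% = 1195
  mail: 12,000 × 11.7% = 1404
  mobile: 11,000 × 16.2% = 1782
Estimated total = 7868 → 7,900.

7,900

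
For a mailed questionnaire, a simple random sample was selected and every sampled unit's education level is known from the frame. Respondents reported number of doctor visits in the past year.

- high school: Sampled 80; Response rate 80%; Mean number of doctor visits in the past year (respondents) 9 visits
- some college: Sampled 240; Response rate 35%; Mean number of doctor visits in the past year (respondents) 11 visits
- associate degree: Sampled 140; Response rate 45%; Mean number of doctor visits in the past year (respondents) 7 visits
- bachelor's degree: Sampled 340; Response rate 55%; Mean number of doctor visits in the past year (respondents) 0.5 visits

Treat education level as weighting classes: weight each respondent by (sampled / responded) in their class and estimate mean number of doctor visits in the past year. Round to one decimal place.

With weight = n_sampled/n_responded per class, the weighted class total is n_sampled:
  high school: 80 × 9 = 720
  some college: 240 × 11 = 2640
  associate degree: 140 × 7 = 980
  bachelor's degree: 340 × 0.5 = 170
Adjusted estimate = 4510 / 800 = 5.6375 → 5.6.

5.6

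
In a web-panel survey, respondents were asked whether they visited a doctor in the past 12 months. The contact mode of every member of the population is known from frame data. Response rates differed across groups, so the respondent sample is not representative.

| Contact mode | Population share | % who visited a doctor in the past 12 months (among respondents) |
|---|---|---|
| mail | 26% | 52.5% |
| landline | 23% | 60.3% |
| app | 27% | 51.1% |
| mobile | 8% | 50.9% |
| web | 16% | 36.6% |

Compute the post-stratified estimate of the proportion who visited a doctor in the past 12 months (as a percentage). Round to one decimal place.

Post-stratification weights by population share, not respondent share:
  mail: 0.26 × 52.5 = 13.65
  landline: 0.23 × 60.3 = 13.869
  app: 0.27 × 51.1 = 13.797
  mobile: 0.08 × 50.9 = 4.072
  web: 0.16 × 36.6 = 5.856
Post-stratified estimate = 51.244 → 51.2%.

51.2%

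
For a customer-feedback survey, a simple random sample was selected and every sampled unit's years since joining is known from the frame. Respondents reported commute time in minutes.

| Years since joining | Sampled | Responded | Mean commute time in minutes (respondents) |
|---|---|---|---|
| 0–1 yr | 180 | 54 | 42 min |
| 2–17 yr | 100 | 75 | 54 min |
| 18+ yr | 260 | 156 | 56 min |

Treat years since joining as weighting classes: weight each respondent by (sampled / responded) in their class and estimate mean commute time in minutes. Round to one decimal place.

51.0

Class response rates: 0–1 yr 54/180 = 30%, 2–17 yr 75/100 = 75%, 18+ yr 156/260 = 60%.
Each respondent's weight = sampled/responded in their class; summing within a class gives n_sampled, so:
  0–1 yr: 180 × 42 = 7560
  2–17 yr: 100 × 54 = 5400
  18+ yr: 260 × 56 = 14,560
Adjusted estimate = 27,520 / 540 = 50.963 → 51.0.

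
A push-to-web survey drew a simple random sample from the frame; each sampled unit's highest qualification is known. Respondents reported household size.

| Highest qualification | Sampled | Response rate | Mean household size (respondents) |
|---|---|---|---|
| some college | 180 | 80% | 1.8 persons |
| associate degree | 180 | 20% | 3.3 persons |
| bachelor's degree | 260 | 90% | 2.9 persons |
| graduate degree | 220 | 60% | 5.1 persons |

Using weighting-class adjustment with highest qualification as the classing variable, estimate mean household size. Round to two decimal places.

Inverse-response-rate weighting restores each class to its sampled count, so class totals weight by n_sampled:
  some college: 180 × 1.8 = 324
  associate degree: 180 × 3.3 = 594
  bachelor's degree: 260 × 2.9 = 754
  graduate degree: 220 × 5.1 = 1122
Adjusted estimate = 2794 / 840 = 3.32619 → 3.33.

3.33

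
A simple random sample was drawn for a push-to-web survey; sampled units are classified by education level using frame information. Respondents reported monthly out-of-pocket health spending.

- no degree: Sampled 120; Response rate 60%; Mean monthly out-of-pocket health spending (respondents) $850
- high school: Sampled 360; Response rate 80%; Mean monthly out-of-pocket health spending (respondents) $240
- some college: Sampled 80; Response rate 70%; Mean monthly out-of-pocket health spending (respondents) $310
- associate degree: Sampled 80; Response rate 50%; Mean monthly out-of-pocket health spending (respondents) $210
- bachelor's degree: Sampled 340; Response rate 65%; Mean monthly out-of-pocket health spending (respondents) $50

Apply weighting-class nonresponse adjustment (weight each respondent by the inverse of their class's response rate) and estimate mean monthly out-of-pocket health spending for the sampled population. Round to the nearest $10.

$250

Weighting each respondent by the inverse class response rate inflates each class back to its sampled size, so the class weight is n_sampled:
  no degree: 120 × 850 = 102,000
  high school: 360 × 240 = 86,400
  some college: 80 × 310 = 24,800
  associate degree: 80 × 210 = 16,800
  bachelor's degree: 340 × 50 = 17,000
Adjusted estimate = 247,000 / 980 = 252.041 → $250.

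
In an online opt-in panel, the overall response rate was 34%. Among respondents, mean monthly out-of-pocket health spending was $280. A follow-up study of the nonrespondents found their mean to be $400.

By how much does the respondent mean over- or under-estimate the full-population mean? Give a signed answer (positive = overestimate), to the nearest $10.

-$80

Nonresponse fraction = 1 − 0.34 = 0.66.
Bias = (nonresponse fraction) × (respondent mean − nonrespondent mean)
     = 0.66 × (280 − 400) = 0.66 × -120 = -79.2.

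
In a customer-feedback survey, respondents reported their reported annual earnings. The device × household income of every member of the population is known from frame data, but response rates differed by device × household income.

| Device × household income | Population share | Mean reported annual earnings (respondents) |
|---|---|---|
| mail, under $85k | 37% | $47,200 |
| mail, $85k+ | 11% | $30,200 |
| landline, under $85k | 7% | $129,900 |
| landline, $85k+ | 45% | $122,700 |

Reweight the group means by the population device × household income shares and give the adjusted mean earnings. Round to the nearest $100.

$85,100

Weight each group's respondent value by its population share:
  mail, under $85k: 0.37 × 47,200 = 17,464
  mail, $85k+: 0.11 × 30,200 = 3322
  landline, under $85k: 0.07 × 129,900 = 9093
  landline, $85k+: 0.45 × 122,700 = 55,215
Post-stratified estimate = 85,094 → $85,100.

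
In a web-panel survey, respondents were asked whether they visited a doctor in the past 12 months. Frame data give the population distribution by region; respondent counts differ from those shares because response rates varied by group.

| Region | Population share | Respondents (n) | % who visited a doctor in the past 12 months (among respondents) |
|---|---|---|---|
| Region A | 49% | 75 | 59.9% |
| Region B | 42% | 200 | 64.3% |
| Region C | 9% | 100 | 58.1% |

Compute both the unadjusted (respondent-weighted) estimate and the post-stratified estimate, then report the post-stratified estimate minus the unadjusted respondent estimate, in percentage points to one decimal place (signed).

Naive respondent-only estimate (weights = respondent counts):
  (75/375)×59.9 + (200/375)×64.3 + (100/375)×58.1 = 61.7667%
Reweighting by population region shares:
  0.49×59.9 + 0.42×64.3 + 0.09×58.1 = 61.586%
Difference = 61.586 − 61.7667 = -0.1807 pp.

-0.2 percentage points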